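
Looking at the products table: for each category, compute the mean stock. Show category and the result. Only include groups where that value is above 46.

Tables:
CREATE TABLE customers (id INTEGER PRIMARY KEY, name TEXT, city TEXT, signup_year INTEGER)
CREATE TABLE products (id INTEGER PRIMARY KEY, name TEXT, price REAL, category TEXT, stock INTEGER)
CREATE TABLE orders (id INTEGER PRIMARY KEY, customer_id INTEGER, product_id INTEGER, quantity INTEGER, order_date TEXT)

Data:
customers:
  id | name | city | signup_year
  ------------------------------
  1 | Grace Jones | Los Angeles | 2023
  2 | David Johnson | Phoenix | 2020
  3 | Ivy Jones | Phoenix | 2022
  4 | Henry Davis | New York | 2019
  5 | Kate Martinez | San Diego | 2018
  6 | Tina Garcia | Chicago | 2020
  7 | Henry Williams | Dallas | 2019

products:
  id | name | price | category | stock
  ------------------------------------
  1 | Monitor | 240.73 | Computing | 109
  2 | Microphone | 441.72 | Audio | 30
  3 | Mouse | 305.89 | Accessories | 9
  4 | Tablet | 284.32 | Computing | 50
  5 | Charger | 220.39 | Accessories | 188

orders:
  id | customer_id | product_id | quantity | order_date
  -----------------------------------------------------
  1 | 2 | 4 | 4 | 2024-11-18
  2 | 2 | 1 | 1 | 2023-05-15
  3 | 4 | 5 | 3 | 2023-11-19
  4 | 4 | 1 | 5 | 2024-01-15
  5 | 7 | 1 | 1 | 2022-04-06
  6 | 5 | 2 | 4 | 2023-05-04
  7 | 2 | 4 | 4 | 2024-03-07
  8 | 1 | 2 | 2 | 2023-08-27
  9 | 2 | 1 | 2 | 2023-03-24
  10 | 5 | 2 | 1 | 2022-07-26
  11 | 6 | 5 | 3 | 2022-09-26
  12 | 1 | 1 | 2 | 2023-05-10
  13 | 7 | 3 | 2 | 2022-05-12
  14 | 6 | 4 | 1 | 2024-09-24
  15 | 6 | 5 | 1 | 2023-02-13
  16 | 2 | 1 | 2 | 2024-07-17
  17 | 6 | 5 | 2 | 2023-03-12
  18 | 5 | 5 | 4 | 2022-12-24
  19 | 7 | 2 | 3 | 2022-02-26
SELECT category, AVG(stock) AS avg_stock FROM products GROUP BY category HAVING AVG(stock) > 46

Execution result:
category | avg_stock
Accessories | 98.50
Computing | 79.50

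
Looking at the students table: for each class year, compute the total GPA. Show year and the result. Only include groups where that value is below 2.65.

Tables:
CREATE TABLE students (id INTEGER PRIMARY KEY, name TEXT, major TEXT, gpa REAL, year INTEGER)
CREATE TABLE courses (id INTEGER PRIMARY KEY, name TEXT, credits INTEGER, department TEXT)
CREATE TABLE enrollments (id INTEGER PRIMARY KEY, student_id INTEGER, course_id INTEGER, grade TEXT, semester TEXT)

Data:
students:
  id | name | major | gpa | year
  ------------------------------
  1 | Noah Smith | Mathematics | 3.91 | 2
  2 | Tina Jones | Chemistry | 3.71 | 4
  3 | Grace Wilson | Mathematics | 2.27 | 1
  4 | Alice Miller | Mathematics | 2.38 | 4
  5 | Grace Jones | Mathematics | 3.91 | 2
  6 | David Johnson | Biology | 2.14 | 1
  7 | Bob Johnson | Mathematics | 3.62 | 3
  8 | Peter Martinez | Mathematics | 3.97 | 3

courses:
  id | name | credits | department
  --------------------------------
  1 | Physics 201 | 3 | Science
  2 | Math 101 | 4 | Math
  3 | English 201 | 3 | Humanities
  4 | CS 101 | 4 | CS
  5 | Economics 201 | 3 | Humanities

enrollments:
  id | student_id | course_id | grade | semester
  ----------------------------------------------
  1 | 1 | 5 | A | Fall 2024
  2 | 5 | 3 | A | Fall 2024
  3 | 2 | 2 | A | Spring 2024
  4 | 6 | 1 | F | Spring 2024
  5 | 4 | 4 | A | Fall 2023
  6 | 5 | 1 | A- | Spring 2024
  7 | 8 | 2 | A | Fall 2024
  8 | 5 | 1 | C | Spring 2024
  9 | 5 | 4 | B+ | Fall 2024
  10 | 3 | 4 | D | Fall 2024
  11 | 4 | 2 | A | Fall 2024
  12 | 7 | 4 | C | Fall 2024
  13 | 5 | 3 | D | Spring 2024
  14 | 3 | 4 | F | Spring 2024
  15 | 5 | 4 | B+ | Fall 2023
SELECT year, SUM(gpa) AS sum_gpa FROM students GROUP BY year HAVING SUM(gpa) < 2.65

Execution result:
(no rows)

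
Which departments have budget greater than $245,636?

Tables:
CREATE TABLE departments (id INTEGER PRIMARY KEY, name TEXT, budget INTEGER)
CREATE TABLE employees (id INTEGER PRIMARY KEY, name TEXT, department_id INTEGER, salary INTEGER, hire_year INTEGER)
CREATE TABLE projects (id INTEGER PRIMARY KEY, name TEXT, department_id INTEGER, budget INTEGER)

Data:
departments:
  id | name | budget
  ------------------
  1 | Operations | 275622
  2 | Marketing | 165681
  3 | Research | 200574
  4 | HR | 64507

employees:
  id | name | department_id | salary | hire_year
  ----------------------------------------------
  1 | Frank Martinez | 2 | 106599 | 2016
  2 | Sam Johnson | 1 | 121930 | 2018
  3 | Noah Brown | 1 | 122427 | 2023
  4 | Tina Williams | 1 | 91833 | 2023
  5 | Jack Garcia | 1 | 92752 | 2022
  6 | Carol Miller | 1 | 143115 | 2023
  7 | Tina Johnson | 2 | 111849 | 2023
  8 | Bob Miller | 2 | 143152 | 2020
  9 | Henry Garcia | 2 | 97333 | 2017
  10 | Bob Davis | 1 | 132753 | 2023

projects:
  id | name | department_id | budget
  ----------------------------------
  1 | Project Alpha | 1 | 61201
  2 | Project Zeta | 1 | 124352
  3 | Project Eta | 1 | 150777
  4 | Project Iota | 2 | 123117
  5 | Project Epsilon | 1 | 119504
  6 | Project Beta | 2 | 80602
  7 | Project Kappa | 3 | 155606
SELECT name, budget FROM departments WHERE budget > 245636

Execution result:
name | budget
Operations | 275622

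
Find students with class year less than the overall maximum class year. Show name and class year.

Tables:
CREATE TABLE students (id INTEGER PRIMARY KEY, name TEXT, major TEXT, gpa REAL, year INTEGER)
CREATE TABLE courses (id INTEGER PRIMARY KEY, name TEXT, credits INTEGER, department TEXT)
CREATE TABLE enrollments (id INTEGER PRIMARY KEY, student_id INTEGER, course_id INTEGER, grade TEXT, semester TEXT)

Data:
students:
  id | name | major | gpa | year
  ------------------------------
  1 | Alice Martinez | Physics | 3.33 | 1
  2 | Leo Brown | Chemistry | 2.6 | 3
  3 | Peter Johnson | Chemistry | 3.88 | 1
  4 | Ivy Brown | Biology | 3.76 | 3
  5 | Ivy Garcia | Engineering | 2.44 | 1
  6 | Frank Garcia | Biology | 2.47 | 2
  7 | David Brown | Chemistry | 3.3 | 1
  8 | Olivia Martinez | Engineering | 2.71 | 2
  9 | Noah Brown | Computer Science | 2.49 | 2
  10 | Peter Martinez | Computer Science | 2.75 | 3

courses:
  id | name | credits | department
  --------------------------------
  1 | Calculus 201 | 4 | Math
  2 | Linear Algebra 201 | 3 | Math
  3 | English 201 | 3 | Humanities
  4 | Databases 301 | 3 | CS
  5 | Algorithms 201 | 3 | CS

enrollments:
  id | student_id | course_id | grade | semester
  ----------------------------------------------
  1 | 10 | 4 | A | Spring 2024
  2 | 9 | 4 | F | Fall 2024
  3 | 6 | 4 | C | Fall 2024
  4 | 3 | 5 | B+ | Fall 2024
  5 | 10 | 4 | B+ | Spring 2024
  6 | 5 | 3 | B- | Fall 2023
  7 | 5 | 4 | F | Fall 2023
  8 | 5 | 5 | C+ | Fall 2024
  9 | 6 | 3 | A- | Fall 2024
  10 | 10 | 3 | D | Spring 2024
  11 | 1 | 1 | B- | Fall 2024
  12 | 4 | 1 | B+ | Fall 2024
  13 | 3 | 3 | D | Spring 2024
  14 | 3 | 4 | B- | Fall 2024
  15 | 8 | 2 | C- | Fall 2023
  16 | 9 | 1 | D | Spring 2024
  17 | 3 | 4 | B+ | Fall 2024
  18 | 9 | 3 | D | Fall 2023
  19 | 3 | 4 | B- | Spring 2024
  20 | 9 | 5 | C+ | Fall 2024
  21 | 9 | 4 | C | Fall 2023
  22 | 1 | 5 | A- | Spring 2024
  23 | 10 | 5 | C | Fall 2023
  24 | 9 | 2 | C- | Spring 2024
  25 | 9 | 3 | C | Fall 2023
SELECT name, year FROM students WHERE year < (SELECT MAX(year) FROM students)

Execution result:
name | year
Alice Martinez | 1
Peter Johnson | 1
Ivy Garcia | 1
Frank Garcia | 2
David Brown | 1
Olivia Martinez | 2
Noah Brown | 2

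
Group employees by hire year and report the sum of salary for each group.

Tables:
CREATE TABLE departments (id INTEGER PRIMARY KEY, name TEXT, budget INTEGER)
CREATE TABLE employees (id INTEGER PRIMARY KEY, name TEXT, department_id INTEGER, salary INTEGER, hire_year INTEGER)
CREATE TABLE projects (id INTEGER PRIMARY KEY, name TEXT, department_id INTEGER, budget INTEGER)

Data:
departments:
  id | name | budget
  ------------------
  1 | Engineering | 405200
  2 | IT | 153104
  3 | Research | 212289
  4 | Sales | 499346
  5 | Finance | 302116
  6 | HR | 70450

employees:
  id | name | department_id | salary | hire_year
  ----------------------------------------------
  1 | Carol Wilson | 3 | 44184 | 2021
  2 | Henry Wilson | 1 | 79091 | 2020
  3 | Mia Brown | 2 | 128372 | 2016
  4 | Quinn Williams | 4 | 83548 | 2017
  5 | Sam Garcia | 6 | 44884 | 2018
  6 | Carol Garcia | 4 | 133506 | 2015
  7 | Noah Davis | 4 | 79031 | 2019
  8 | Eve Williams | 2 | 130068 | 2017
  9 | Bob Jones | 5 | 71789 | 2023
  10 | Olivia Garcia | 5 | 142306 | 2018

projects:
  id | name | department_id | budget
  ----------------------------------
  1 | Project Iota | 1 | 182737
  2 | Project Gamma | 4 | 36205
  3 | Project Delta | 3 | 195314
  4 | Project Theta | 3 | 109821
SELECT hire_year, SUM(salary) AS sum_salary FROM employees GROUP BY hire_year

Execution result:
hire_year | sum_salary
2015 | 133506
2016 | 128372
2017 | 213616
2018 | 187190
2019 | 79031
2020 | 79091
2021 | 44184
2023 | 71789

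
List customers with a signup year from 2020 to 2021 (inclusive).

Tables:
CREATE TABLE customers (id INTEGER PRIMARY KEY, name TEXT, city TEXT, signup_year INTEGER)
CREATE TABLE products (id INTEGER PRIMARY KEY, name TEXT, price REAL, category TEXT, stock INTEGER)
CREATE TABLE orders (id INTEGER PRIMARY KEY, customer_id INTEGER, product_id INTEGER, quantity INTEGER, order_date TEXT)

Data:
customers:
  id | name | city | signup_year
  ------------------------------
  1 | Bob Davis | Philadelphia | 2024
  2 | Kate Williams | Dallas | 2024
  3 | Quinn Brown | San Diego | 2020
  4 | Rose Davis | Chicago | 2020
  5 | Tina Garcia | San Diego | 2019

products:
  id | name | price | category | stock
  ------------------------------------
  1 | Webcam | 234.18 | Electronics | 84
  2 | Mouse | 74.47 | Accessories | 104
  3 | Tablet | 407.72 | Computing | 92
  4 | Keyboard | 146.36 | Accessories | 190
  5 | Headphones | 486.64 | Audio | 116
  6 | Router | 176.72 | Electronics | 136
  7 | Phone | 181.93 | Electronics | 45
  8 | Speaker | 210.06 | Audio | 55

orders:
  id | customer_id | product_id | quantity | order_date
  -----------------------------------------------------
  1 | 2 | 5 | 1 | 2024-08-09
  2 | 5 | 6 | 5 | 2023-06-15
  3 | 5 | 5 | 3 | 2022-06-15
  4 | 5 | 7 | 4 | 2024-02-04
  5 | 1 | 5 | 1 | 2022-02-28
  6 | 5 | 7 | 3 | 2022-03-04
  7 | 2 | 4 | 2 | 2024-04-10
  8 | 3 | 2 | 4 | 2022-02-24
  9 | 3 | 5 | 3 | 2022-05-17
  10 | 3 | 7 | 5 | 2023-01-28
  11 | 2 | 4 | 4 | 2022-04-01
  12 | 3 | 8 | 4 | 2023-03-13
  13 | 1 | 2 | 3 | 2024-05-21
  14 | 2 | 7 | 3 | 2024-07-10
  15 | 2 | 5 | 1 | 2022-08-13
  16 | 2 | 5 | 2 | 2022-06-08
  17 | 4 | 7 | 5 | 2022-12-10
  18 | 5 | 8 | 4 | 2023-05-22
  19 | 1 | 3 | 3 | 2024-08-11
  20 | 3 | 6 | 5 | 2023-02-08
SELECT name, signup_year FROM customers WHERE signup_year BETWEEN 2020 AND 2021

Execution result:
name | signup_year
Quinn Brown | 2020
Rose Davis | 2020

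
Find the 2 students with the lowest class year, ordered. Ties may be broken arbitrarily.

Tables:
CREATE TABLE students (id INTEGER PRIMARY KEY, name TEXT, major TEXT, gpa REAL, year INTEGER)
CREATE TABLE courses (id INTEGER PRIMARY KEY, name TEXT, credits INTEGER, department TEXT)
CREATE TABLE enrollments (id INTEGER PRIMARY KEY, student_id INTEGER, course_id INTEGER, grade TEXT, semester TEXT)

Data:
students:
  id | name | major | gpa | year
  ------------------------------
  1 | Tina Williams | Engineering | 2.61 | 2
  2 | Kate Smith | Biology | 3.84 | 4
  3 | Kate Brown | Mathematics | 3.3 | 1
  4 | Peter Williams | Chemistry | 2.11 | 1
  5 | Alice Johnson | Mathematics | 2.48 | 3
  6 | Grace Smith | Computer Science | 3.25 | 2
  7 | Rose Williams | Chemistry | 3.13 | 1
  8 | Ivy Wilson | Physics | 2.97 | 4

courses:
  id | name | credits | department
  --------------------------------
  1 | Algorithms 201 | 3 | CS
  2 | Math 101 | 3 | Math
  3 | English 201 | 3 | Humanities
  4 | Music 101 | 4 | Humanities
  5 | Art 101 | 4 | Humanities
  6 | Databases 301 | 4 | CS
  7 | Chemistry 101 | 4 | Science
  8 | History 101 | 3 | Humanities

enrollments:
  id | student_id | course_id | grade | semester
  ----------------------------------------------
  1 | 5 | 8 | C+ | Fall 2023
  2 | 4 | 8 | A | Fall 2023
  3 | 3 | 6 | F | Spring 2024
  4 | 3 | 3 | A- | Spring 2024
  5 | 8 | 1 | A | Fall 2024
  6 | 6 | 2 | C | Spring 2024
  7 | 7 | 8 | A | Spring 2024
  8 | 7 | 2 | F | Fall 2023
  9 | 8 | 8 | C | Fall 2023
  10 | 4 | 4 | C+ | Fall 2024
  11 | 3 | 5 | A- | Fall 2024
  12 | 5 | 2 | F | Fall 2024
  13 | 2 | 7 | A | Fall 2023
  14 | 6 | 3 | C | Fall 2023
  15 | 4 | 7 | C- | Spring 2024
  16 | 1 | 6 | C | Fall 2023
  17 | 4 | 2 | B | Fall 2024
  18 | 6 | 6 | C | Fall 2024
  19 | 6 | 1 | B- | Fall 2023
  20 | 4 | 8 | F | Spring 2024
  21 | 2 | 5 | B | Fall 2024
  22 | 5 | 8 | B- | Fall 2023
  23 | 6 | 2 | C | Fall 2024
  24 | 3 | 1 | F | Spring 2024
SELECT name, year FROM students ORDER BY year ASC LIMIT 2

Execution result:
name | year
Kate Brown | 1
Peter Williams | 1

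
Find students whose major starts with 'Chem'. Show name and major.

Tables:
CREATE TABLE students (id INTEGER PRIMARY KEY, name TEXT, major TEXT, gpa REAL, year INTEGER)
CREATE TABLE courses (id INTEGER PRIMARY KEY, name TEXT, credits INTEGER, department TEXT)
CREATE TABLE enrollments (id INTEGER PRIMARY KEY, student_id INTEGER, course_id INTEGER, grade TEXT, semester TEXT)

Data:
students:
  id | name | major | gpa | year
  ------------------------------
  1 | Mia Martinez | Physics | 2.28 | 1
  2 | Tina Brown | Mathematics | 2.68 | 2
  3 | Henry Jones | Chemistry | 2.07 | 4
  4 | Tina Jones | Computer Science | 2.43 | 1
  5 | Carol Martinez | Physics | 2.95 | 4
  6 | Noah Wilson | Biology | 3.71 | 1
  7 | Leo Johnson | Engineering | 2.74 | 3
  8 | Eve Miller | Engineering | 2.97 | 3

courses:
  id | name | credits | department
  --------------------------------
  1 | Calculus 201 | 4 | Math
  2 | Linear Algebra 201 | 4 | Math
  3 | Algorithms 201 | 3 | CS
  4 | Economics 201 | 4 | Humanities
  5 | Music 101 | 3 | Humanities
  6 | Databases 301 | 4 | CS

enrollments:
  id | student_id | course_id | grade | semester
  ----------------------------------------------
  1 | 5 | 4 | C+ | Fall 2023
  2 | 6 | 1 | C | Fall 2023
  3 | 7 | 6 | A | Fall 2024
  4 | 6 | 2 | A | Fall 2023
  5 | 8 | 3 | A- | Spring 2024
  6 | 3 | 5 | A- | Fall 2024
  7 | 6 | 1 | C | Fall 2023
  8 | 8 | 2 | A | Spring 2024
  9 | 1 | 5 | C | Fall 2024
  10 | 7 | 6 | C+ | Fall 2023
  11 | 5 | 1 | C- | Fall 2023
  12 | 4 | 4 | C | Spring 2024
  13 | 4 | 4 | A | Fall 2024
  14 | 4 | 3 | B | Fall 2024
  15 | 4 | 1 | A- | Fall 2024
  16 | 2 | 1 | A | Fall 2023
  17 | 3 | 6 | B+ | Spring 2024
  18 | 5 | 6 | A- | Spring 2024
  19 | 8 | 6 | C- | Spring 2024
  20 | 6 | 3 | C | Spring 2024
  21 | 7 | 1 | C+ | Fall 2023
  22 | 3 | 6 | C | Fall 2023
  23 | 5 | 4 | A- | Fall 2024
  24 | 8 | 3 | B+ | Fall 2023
SELECT name, major FROM students WHERE major LIKE 'Chem%'

Execution result:
name | major
Henry Jones | Chemistry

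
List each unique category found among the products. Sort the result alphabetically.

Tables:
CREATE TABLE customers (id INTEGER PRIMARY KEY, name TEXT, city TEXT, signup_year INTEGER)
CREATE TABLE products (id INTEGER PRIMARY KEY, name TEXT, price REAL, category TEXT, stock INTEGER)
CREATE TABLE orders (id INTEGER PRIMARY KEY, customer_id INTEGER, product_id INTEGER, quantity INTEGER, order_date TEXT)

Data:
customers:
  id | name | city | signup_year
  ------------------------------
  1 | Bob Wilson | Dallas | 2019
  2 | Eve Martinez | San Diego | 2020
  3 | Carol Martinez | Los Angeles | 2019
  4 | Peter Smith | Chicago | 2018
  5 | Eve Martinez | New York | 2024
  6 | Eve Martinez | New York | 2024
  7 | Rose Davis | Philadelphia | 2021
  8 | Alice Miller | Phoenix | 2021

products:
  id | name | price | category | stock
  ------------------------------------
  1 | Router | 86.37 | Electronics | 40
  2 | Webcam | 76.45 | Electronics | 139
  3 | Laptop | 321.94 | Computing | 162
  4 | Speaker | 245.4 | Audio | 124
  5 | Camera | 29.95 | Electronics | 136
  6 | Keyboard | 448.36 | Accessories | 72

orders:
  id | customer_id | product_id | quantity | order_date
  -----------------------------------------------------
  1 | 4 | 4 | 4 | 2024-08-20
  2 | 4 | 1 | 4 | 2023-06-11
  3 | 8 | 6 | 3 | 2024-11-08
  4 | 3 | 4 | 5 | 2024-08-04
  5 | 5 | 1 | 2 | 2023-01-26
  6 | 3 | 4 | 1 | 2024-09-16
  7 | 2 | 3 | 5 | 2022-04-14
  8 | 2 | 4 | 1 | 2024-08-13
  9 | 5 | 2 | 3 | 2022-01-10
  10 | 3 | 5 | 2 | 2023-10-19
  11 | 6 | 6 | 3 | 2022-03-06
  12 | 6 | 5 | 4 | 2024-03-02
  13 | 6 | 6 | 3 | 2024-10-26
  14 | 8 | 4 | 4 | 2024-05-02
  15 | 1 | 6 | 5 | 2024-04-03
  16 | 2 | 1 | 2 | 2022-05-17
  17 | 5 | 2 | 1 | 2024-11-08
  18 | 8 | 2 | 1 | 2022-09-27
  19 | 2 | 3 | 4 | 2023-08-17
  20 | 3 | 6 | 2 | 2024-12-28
SELECT DISTINCT category FROM products ORDER BY category

Execution result:
category
Accessories
Audio
Computing
Electronics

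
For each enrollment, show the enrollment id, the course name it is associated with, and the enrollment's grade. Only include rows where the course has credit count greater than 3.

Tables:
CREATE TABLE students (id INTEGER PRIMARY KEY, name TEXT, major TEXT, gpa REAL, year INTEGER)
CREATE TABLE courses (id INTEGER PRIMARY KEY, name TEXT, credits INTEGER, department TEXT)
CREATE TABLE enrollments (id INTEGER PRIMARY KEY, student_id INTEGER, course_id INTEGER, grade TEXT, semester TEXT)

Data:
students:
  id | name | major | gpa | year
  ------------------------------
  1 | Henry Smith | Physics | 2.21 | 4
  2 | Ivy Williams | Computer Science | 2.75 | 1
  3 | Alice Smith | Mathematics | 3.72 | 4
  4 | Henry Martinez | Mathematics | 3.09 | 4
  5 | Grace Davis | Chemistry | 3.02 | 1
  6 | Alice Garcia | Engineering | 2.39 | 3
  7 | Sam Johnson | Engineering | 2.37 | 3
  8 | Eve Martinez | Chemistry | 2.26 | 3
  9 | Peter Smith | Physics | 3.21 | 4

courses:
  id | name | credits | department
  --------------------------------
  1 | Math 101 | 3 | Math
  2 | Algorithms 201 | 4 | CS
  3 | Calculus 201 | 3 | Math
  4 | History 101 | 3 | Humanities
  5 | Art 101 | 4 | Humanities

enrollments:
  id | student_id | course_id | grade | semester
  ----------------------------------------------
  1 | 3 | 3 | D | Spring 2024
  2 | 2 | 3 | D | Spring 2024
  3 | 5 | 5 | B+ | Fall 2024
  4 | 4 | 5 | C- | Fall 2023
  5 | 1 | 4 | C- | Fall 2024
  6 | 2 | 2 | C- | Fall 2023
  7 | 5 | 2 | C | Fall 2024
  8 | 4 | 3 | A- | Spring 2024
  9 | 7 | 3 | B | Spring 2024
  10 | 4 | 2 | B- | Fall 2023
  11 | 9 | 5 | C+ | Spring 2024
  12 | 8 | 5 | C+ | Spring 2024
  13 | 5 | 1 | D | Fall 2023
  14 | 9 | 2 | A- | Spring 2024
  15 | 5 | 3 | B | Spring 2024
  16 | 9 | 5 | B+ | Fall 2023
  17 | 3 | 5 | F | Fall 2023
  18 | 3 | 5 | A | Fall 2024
SELECT c.id, p.name AS course, c.grade FROM enrollments c JOIN courses p ON c.course_id = p.id WHERE p.credits > 3

Execution result:
id | course | grade
3 | Art 101 | B+
4 | Art 101 | C-
6 | Algorithms 201 | C-
7 | Algorithms 201 | C
10 | Algorithms 201 | B-
11 | Art 101 | C+
12 | Art 101 | C+
14 | Algorithms 201 | A-
16 | Art 101 | B+
17 | Art 101 | F
18 | Art 101 | A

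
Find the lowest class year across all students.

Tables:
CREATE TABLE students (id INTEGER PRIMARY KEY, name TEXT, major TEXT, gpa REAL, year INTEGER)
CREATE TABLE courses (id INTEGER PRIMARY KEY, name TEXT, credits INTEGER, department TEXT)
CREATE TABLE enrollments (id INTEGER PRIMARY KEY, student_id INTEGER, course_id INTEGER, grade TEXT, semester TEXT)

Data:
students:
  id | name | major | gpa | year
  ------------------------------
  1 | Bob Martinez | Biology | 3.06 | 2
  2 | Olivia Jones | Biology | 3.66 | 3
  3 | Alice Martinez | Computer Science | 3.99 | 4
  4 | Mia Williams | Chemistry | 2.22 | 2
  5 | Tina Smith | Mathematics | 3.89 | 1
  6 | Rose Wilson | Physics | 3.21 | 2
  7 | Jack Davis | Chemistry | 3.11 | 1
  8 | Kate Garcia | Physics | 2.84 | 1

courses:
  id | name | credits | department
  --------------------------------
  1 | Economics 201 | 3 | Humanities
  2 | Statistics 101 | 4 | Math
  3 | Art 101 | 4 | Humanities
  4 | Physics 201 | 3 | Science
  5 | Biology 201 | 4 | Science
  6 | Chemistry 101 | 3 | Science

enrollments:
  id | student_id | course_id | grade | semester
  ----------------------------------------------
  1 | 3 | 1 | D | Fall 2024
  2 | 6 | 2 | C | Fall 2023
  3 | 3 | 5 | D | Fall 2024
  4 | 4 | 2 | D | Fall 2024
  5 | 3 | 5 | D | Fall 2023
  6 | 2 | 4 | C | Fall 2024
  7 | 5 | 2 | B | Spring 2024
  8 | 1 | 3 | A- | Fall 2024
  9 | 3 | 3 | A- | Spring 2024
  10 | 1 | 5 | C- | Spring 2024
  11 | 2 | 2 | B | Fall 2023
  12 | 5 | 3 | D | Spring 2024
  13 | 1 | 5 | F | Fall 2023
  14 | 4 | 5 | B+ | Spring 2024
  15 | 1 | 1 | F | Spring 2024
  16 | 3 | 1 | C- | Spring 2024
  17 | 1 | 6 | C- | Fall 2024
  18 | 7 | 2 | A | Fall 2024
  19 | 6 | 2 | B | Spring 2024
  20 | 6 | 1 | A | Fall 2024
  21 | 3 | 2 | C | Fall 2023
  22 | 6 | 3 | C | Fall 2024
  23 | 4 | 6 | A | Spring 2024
SELECT MIN(year) FROM students

Execution result:
1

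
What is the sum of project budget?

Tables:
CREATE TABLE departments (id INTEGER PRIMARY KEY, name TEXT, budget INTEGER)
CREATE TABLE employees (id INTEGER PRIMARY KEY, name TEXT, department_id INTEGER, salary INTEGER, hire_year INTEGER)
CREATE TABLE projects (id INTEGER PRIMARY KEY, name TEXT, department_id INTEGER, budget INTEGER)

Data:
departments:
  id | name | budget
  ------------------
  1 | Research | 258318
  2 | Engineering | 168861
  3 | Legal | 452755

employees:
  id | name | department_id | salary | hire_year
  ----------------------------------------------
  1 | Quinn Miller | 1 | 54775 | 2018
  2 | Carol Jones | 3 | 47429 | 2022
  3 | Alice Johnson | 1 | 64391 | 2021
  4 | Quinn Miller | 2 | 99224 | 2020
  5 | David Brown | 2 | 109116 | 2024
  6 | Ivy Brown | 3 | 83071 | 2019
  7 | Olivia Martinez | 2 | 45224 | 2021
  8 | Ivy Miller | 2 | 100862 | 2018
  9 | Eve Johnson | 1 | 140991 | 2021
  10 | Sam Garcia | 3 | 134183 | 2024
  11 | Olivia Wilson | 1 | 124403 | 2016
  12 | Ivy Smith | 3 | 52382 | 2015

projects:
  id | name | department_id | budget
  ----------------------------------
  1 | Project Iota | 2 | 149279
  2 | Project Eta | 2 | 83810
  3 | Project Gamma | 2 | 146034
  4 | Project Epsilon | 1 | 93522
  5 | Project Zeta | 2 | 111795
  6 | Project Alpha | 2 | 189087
SELECT SUM(budget) FROM projects

Execution result:
773527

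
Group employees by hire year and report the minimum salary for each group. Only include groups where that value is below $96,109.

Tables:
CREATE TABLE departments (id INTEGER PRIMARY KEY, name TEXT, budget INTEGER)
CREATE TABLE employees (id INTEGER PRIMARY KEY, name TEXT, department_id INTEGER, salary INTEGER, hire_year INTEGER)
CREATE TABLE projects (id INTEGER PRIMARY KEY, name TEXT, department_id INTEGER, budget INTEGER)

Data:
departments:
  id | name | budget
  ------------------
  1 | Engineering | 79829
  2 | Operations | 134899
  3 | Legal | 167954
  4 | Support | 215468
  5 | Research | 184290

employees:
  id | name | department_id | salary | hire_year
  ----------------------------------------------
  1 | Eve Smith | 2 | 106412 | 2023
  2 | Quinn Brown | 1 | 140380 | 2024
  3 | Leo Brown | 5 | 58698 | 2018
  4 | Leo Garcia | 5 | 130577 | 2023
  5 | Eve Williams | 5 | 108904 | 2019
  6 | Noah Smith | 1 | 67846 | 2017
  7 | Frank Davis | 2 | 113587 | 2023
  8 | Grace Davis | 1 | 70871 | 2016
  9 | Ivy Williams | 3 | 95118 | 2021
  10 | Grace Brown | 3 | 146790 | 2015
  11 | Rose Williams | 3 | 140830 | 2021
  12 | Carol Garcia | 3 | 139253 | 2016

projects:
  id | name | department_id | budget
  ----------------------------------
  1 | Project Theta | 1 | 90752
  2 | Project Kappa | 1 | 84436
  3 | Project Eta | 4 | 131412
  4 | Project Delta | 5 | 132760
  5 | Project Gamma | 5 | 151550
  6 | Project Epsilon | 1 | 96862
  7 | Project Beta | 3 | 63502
SELECT hire_year, MIN(salary) AS min_salary FROM employees GROUP BY hire_year HAVING MIN(salary) < 96109

Execution result:
hire_year | min_salary
2016 | 70871
2017 | 67846
2018 | 58698
2021 | 95118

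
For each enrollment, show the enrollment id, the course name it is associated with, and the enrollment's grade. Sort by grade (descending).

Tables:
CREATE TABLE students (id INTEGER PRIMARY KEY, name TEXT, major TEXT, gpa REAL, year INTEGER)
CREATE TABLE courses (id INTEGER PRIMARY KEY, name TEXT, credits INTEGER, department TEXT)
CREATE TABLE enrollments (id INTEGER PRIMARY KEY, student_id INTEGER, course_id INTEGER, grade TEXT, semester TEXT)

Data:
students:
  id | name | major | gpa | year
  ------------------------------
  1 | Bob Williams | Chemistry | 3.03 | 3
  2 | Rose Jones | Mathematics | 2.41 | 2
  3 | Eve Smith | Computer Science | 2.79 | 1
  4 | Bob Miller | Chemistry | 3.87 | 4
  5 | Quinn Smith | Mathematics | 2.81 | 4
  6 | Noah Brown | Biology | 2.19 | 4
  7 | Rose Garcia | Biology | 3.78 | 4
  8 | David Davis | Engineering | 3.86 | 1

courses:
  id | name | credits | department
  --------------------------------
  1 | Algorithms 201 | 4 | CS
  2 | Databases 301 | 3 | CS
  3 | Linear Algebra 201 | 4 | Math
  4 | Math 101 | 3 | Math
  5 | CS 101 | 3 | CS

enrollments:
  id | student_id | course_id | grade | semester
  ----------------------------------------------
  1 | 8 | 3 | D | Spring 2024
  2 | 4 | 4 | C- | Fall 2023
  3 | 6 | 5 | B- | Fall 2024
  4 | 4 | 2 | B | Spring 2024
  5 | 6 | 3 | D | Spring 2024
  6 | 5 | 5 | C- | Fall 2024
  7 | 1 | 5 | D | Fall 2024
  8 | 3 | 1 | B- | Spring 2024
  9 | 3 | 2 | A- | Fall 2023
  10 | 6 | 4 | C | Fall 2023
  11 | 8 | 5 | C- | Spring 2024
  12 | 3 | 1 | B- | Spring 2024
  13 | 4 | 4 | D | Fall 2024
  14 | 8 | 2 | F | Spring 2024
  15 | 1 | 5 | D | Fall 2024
SELECT c.id, p.name AS course, c.grade FROM enrollments c JOIN courses p ON c.course_id = p.id ORDER BY c.grade DESC

Execution result:
id | course | grade
14 | Databases 301 | F
1 | Linear Algebra 201 | D
5 | Linear Algebra 201 | D
7 | CS 101 | D
13 | Math 101 | D
15 | CS 101 | D
2 | Math 101 | C-
6 | CS 101 | C-
11 | CS 101 | C-
10 | Math 101 | C
3 | CS 101 | B-
8 | Algorithms 201 | B-
12 | Algorithms 201 | B-
4 | Databases 301 | B
9 | Databases 301 | A-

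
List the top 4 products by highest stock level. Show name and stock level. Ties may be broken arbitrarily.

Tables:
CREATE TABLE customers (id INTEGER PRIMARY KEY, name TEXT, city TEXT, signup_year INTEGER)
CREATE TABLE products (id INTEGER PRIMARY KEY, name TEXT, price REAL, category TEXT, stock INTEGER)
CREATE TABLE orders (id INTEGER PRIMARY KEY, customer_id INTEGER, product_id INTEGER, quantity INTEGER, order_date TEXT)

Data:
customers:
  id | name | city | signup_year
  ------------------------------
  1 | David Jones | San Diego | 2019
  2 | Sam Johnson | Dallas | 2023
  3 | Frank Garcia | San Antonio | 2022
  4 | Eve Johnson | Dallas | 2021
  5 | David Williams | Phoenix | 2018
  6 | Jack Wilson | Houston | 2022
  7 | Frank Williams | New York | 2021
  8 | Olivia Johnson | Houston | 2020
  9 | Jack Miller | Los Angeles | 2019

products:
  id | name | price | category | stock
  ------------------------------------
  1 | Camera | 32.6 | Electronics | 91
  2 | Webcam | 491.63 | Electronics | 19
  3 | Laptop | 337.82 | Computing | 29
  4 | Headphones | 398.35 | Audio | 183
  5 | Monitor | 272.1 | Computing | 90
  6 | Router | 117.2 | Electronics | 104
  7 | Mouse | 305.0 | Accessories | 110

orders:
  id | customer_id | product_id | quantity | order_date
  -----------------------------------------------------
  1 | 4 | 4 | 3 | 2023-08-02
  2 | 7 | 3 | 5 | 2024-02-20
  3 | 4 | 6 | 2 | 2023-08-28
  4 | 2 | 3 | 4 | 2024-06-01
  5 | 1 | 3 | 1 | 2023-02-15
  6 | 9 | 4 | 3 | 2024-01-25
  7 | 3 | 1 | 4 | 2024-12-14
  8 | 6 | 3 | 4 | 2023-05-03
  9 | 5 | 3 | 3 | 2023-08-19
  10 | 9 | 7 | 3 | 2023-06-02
SELECT name, stock FROM products ORDER BY stock DESC LIMIT 4

Execution result:
name | stock
Headphones | 183
Mouse | 110
Router | 104
Camera | 91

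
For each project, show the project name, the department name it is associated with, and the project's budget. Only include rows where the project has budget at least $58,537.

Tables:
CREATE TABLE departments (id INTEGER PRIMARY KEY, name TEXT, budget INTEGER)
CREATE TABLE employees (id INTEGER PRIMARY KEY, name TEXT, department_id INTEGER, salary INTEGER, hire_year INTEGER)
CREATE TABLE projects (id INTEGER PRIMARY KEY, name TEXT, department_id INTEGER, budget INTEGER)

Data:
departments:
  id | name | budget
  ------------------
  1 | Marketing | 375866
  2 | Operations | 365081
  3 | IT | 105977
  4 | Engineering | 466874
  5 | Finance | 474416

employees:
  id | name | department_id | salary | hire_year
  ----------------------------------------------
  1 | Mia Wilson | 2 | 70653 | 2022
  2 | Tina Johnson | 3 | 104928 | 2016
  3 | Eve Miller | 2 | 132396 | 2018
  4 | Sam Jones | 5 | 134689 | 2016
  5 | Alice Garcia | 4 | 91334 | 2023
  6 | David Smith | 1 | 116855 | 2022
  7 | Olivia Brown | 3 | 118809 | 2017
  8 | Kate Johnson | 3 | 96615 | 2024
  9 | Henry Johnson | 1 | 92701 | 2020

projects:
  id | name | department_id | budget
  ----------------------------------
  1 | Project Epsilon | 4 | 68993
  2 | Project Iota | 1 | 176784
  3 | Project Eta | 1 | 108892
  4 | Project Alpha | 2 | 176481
SELECT c.name, p.name AS department, c.budget FROM projects c JOIN departments p ON c.department_id = p.id WHERE c.budget >= 58537

Execution result:
name | department | budget
Project Epsilon | Engineering | 68993
Project Iota | Marketing | 176784
Project Eta | Marketing | 108892
Project Alpha | Operations | 176481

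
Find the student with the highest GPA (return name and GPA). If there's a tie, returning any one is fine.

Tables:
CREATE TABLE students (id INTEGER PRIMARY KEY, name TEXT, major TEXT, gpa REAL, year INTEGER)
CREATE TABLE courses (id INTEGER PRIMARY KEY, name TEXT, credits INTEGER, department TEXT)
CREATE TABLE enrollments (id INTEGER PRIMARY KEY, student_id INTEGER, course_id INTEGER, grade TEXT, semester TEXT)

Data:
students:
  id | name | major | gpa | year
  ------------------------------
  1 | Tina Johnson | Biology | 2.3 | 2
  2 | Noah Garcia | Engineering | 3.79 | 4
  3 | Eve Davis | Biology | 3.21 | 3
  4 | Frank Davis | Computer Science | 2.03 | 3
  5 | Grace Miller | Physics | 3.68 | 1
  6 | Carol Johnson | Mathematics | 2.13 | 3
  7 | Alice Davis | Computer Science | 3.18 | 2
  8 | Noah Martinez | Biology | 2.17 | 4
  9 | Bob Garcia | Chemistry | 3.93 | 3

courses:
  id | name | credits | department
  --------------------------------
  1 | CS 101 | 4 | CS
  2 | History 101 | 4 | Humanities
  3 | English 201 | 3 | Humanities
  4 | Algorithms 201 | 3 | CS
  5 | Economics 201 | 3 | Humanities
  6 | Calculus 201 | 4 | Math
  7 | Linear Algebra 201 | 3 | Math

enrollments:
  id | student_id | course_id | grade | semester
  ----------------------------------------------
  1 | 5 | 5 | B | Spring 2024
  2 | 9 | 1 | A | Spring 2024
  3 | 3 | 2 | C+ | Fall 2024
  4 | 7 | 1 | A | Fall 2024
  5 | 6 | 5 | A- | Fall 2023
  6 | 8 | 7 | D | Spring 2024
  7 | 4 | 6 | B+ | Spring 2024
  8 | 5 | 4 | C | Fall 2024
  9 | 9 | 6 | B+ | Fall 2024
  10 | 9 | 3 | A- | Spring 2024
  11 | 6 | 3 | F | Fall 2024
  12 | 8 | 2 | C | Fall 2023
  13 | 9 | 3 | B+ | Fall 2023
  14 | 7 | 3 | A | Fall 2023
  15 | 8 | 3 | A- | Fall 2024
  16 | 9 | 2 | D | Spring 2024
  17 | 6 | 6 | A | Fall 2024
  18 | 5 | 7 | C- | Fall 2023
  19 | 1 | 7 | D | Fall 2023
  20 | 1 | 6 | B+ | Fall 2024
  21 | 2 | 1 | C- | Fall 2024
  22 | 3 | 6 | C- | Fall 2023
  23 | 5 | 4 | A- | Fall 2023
SELECT name, gpa FROM students ORDER BY gpa DESC LIMIT 1

Execution result:
name | gpa
Bob Garcia | 3.93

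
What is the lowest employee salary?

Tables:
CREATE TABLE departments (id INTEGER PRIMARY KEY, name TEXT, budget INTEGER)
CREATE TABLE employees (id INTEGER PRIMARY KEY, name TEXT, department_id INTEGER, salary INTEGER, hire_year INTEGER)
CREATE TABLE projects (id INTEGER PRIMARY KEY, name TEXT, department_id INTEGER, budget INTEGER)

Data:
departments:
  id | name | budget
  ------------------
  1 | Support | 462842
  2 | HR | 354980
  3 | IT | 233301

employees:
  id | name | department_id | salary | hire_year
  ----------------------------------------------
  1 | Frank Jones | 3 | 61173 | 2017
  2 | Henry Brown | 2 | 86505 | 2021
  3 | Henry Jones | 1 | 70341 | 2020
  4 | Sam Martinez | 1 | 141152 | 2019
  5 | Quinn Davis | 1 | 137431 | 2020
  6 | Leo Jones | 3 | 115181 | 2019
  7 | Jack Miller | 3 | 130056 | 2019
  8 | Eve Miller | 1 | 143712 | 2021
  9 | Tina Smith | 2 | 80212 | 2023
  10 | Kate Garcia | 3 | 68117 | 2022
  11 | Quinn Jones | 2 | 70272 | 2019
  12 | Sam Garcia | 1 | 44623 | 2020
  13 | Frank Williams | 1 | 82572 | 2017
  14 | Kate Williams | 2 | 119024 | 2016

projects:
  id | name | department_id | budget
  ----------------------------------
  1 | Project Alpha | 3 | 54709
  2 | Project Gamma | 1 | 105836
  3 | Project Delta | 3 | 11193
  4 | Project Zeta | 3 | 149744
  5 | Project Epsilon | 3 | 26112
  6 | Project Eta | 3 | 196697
SELECT MIN(salary) FROM employees

Execution result:
44623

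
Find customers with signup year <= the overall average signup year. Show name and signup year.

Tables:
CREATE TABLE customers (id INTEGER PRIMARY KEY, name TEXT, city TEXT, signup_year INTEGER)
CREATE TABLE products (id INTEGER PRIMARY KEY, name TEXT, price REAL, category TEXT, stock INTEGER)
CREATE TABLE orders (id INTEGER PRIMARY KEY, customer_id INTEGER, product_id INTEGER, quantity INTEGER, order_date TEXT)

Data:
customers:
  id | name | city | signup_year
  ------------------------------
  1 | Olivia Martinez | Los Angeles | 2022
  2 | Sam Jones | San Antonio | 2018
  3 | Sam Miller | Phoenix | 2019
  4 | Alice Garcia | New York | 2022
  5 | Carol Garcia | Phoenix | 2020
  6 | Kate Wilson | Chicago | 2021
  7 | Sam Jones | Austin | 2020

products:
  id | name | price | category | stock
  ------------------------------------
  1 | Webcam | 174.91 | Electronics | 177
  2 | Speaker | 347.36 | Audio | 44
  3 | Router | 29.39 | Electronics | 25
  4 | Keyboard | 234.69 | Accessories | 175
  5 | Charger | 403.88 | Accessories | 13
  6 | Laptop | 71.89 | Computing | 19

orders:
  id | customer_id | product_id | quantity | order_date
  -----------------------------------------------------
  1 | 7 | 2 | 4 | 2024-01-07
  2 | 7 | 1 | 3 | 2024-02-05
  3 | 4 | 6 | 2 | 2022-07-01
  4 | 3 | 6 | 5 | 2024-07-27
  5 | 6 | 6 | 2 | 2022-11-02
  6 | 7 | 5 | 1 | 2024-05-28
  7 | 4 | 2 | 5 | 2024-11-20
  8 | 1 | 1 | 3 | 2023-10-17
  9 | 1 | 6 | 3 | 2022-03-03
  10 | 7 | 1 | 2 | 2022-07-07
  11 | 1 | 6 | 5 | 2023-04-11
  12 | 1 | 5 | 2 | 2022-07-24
SELECT name, signup_year FROM customers WHERE signup_year <= (SELECT AVG(signup_year) FROM customers)

Execution result:
name | signup_year
Sam Jones | 2018
Sam Miller | 2019
Carol Garcia | 2020
Sam Jones | 2020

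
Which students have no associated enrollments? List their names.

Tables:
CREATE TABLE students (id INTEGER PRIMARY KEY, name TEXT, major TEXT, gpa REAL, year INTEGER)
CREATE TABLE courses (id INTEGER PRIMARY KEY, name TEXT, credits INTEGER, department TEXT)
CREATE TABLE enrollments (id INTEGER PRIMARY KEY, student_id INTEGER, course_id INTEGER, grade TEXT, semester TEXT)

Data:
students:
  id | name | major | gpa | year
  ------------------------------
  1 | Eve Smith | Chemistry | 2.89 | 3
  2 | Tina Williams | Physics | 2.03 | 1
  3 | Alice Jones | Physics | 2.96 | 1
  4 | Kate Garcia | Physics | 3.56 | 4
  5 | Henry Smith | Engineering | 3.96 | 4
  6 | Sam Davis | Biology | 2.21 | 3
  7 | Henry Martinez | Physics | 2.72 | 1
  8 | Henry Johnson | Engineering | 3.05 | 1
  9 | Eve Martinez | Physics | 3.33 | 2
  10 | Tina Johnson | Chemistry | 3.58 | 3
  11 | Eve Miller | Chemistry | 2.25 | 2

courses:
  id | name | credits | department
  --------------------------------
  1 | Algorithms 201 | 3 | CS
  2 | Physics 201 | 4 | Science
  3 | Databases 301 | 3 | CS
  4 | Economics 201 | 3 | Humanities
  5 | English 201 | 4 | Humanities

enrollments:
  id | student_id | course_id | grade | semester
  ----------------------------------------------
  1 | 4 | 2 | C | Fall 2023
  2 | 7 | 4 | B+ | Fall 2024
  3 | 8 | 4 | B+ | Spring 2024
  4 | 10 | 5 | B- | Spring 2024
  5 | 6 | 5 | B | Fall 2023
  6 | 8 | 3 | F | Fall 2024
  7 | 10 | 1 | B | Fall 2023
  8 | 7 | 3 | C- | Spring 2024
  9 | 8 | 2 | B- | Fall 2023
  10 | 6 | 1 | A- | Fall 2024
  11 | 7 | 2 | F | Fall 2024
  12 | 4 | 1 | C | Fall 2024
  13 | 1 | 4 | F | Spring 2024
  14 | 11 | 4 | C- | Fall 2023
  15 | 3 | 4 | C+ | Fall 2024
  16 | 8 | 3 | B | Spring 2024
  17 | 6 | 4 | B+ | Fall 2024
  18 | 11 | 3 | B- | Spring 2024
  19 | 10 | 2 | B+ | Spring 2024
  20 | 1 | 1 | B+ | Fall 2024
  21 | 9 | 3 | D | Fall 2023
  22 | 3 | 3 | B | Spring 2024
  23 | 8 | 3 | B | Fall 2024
SELECT p.name FROM students p LEFT JOIN enrollments c ON c.student_id = p.id WHERE c.id IS NULL

Execution result:
name
Tina Williams
Henry Smith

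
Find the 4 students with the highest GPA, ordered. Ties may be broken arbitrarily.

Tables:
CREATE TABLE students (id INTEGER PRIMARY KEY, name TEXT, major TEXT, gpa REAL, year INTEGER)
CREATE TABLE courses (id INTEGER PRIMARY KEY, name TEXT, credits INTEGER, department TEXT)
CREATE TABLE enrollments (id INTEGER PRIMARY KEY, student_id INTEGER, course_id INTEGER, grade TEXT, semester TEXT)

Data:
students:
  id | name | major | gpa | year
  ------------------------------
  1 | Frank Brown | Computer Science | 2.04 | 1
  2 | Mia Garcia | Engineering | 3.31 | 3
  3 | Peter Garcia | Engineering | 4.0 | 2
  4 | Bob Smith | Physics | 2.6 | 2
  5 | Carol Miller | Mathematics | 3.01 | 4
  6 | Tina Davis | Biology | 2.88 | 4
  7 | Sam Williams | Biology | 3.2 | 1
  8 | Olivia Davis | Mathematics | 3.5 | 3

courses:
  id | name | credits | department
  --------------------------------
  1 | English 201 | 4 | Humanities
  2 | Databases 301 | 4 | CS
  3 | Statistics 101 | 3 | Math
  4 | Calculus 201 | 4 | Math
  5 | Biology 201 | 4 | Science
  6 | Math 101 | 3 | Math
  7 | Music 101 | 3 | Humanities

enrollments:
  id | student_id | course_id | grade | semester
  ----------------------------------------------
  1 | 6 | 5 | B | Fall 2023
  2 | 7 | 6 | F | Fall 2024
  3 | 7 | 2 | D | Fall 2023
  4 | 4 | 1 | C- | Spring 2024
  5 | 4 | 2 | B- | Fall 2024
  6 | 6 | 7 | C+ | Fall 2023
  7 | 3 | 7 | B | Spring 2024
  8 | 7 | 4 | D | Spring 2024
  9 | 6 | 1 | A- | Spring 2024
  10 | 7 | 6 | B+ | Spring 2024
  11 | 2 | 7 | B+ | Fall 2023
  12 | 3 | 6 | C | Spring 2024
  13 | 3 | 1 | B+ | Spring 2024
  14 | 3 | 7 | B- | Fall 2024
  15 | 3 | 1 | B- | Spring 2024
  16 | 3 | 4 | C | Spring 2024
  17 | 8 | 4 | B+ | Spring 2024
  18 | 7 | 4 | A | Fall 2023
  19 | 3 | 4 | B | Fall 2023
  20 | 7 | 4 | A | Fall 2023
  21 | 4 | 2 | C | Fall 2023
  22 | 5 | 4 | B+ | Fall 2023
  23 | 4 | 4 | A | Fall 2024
SELECT name, gpa FROM students ORDER BY gpa DESC LIMIT 4

Execution result:
name | gpa
Peter Garcia | 4.00
Olivia Davis | 3.50
Mia Garcia | 3.31
Sam Williams | 3.20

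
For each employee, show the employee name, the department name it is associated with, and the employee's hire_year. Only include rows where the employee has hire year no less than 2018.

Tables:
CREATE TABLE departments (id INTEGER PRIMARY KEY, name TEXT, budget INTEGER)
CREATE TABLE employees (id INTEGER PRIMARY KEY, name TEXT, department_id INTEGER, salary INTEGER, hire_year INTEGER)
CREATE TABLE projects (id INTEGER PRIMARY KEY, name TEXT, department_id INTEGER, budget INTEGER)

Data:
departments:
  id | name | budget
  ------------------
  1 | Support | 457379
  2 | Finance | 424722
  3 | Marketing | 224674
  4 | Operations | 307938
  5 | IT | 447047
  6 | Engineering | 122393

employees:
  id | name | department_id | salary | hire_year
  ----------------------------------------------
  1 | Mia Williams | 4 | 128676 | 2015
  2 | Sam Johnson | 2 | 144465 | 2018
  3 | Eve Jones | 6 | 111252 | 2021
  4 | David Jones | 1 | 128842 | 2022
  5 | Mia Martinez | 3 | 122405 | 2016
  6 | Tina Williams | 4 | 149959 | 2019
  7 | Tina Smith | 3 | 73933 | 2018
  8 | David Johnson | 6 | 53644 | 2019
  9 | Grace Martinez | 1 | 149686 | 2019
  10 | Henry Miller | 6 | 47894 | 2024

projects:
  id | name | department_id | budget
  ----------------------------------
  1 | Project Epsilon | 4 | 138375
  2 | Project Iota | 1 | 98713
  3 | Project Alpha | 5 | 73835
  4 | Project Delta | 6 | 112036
SELECT c.name, p.name AS department, c.hire_year FROM employees c JOIN departments p ON c.department_id = p.id WHERE c.hire_year >= 2018

Execution result:
name | department | hire_year
Sam Johnson | Finance | 2018
Eve Jones | Engineering | 2021
David Jones | Support | 2022
Tina Williams | Operations | 2019
Tina Smith | Marketing | 2018
David Johnson | Engineering | 2019
Grace Martinez | Support | 2019
Henry Miller | Engineering | 2024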